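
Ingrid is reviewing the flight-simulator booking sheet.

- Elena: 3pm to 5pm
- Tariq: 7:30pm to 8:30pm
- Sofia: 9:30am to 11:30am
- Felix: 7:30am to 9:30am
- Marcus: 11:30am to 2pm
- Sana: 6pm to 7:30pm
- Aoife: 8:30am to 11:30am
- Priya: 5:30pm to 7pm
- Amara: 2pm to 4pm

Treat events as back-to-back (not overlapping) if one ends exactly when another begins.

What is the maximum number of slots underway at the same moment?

Sweep the timeline, counting +1 at each start and −1 at each end (ends before starts at a tie):
7:30am start Felix → 1
8:30am start Aoife → 2
9:30am end Felix → 1
9:30am start Sofia → 2
11:30am end Aoife → 1
11:30am end Sofia → 0
11:30am start Marcus → 1
2pm end Marcus → 0
2pm start Amara → 1
3pm start Elena → 2
4pm end Amara → 1
5pm end Elena → 0
5:30pm start Priya → 1
6pm start Sana → 2
7pm end Priya → 1
7:30pm end Sana → 0
7:30pm start Tariq → 1
8:30pm end Tariq → 0
Peak is 2, at 8:30am (Aoife, Felix).

2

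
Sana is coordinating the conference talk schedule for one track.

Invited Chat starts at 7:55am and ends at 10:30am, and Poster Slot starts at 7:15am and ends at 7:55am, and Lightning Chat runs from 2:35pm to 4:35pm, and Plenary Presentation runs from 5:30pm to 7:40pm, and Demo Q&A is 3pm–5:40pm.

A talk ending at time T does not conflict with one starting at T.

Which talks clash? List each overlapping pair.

Demo Q&A & Lightning Chat, Demo Q&A & Plenary Presentation

Sorted by start: Poster Slot, Invited Chat, Lightning Chat, Demo Q&A, Plenary Presentation.
Invited Chat starts exactly when Poster Slot ends (back-to-back, no overlap); Poster Slot is clear from here.
Lightning Chat starts after Invited Chat ends; Invited Chat is clear from here.
Demo Q&A starts before Lightning Chat ends → Lightning Chat and Demo Q&A overlap.
Plenary Presentation starts after Lightning Chat ends.
Plenary Presentation starts before Demo Q&A ends → Demo Q&A and Plenary Presentation overlap.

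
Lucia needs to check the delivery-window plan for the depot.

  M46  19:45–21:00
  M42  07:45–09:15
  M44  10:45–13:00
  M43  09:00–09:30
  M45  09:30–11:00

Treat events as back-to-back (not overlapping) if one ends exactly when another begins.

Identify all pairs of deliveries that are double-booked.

M42 & M43, M44 & M45

Sorted by start: M42, M43, M45, M44, M46.
M43 starts before M42 ends → M42 and M43 overlap.
M45 starts after M42 ends, so nothing later overlaps M42 either.
M45 starts exactly when M43 ends (back-to-back, no overlap), so nothing later overlaps M43 either.
M44 starts before M45 ends → M45 and M44 overlap.
M46 starts after M45 ends.
M46 starts after M44 ends.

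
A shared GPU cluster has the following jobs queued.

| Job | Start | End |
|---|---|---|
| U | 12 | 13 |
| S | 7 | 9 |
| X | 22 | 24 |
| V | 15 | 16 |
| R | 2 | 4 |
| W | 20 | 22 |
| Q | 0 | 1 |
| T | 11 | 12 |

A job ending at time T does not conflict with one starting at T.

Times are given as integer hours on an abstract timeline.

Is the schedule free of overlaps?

Yes

Sorted by start: Q, R, S, T, U, V, W, X.
R starts after Q ends — done with Q.
S starts after R ends — done with R.
T starts after S ends — done with S.
U starts exactly when T ends (back-to-back, no overlap) — done with T.
V starts after U ends — done with U.
W starts after V ends — done with V.
X starts exactly when W ends (back-to-back, no overlap).
Every pair is clear; the schedule has no overlaps.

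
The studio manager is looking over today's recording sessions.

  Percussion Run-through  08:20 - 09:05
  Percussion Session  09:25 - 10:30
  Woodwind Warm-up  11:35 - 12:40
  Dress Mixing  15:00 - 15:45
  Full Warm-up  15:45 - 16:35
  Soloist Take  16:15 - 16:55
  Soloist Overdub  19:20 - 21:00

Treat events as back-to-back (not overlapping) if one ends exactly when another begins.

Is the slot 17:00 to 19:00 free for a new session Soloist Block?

Yes — the slot is free

Percussion Run-through: ends 09:05 at or before Soloist Block starts 17:00 → clear.
Percussion Session: ends 10:30 at or before Soloist Block starts 17:00 → clear.
Woodwind Warm-up: ends 12:40 at or before Soloist Block starts 17:00 → clear.
Dress Mixing: ends 15:45 at or before Soloist Block starts 17:00 → clear.
Full Warm-up: ends 16:35 at or before Soloist Block starts 17:00 → clear.
Soloist Take: ends 16:55 at or before Soloist Block starts 17:00 → clear.
Soloist Overdub: starts 19:20 at or after Soloist Block ends 19:00 → clear.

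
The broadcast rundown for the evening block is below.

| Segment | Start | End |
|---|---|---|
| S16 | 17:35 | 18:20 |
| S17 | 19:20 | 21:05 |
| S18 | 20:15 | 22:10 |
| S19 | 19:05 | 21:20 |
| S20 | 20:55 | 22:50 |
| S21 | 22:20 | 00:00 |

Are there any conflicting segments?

Yes

Sorted by start: S16, S19, S17, S18, S20, S21.
S19 starts after S16 ends, so S16 has no further overlaps.
S17 starts before S19 ends → S19 and S17 overlap.
That's a conflict, so the schedule is not conflict-free.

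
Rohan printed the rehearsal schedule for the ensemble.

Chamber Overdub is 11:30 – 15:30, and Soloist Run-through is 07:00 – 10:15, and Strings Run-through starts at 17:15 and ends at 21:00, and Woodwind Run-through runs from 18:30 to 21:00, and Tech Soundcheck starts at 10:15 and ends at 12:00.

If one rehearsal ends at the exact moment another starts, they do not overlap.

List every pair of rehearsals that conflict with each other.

Check each pair: they overlap iff neither finishes before the other starts.
Sorted by start: Soloist Run-through, Tech Soundcheck, Chamber Overdub, Strings Run-through, Woodwind Run-through.
Tech Soundcheck starts exactly when Soloist Run-through ends (back-to-back, no overlap), so nothing later overlaps Soloist Run-through either.
Chamber Overdub starts before Tech Soundcheck ends → Tech Soundcheck and Chamber Overdub overlap.
Strings Run-through starts after Tech Soundcheck ends, so nothing later overlaps Tech Soundcheck either.
Strings Run-through starts after Chamber Overdub ends, so nothing later overlaps Chamber Overdub either.
Woodwind Run-through starts before Strings Run-through ends → Strings Run-through and Woodwind Run-through overlap.

Chamber Overdub & Tech Soundcheck, Strings Run-through & Woodwind Run-through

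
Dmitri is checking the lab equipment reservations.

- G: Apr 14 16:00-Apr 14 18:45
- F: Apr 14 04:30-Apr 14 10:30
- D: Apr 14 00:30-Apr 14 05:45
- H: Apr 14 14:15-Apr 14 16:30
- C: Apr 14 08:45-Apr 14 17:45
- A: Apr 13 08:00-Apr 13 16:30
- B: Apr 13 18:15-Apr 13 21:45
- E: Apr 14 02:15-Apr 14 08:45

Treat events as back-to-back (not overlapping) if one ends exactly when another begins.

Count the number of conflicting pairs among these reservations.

7

Sorted by start: A, B, D, E, F, C, H, G.
B starts after A ends; A is clear from here.
D starts after B ends; B is clear from here.
E starts before D ends → D and E overlap.
F starts before D ends → D and F overlap.
C starts after D ends; D is clear from here.
F starts before E ends → E and F overlap.
C starts exactly when E ends (back-to-back, no overlap); E is clear from here.
C starts before F ends → F and C overlap.
H starts after F ends; F is clear from here.
H starts before C ends → C and H overlap.
G starts before C ends → C and G overlap.
G starts before H ends → H and G overlap.
Overlapping pairs: C & F, C & G, C & H, D & E, D & F, E & F, G & H — 7 in total.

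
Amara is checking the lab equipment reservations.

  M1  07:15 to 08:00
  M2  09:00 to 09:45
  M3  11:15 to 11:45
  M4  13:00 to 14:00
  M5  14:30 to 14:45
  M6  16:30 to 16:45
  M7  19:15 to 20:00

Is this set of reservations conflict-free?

Check each pair: they overlap iff neither finishes before the other starts.
Sorted by start: M1, M2, M3, M4, M5, M6, M7.
M2 starts after M1 ends — done with M1.
M3 starts after M2 ends — done with M2.
M4 starts after M3 ends — done with M3.
M5 starts after M4 ends — done with M4.
M6 starts after M5 ends — done with M5.
M7 starts after M6 ends.
Every pair is clear; the schedule has no overlaps.

Yes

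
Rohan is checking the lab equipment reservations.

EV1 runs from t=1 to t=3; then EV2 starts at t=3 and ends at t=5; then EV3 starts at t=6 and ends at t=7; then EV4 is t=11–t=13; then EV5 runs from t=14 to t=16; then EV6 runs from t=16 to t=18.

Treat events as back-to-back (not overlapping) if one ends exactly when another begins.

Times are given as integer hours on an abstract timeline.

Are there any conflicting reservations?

No

Sorted by start: EV1, EV2, EV3, EV4, EV5, EV6.
EV2 starts exactly when EV1 ends (back-to-back, no overlap), so nothing later overlaps EV1 either.
EV3 starts after EV2 ends, so nothing later overlaps EV2 either.
EV4 starts after EV3 ends, so nothing later overlaps EV3 either.
EV5 starts after EV4 ends, so nothing later overlaps EV4 either.
EV6 starts exactly when EV5 ends (back-to-back, no overlap).
Every pair is clear; the schedule has no overlaps.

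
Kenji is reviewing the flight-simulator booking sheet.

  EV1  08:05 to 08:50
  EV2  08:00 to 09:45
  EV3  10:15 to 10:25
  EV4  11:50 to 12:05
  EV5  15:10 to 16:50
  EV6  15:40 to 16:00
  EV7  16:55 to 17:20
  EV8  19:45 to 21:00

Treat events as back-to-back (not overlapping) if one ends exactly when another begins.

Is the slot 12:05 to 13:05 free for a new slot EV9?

Yes — the slot is free

EV2: ends 09:45 at or before EV9 starts 12:05 → clear.
EV1: ends 08:50 at or before EV9 starts 12:05 → clear.
EV3: ends 10:25 at or before EV9 starts 12:05 → clear.
EV4: ends 12:05 at or before EV9 starts 12:05 → clear.
EV5: starts 15:10 at or after EV9 ends 13:05 → clear.
EV6: starts 15:40 at or after EV9 ends 13:05 → clear.
EV7: starts 16:55 at or after EV9 ends 13:05 → clear.
EV8: starts 19:45 at or after EV9 ends 13:05 → clear.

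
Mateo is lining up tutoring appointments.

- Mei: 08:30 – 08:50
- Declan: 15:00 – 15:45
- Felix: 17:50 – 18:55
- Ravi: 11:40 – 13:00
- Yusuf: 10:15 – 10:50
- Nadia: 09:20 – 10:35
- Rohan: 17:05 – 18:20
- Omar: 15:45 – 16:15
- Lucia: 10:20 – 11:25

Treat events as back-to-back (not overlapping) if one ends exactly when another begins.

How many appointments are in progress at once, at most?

3

Sweep the timeline, counting +1 at each start and −1 at each end (ends before starts at a tie):
08:30 start Mei → 1
08:50 end Mei → 0
09:20 start Nadia → 1
10:15 start Yusuf → 2
10:20 start Lucia → 3
10:35 end Nadia → 2
10:50 end Yusuf → 1
11:25 end Lucia → 0
11:40 start Ravi → 1
13:00 end Ravi → 0
15:00 start Declan → 1
15:45 end Declan → 0
15:45 start Omar → 1
16:15 end Omar → 0
17:05 start Rohan → 1
17:50 start Felix → 2
18:20 end Rohan → 1
18:55 end Felix → 0
Peak is 3, at 10:20 (Lucia, Nadia, Yusuf).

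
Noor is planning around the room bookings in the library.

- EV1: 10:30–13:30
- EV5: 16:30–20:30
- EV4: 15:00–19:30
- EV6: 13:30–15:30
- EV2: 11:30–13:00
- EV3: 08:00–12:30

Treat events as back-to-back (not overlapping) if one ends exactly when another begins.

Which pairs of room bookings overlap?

EV1 & EV2, EV1 & EV3, EV2 & EV3, EV4 & EV5, EV4 & EV6

Check each pair: they overlap iff neither finishes before the other starts.
Sorted by start: EV3, EV1, EV2, EV6, EV4, EV5.
EV1 starts before EV3 ends → EV3 and EV1 overlap.
EV2 starts before EV3 ends → EV3 and EV2 overlap.
EV6 starts after EV3 ends; EV3 is clear from here.
EV2 starts before EV1 ends → EV1 and EV2 overlap.
EV6 starts exactly when EV1 ends (back-to-back, no overlap); EV1 is clear from here.
EV6 starts after EV2 ends; EV2 is clear from here.
EV4 starts before EV6 ends → EV6 and EV4 overlap.
EV5 starts after EV6 ends.
EV5 starts before EV4 ends → EV4 and EV5 overlap.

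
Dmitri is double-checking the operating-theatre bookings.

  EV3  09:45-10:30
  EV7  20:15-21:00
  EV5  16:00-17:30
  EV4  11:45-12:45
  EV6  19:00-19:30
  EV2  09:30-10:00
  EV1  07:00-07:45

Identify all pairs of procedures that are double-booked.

Check each pair: they overlap iff neither finishes before the other starts.
Sorted by start: EV1, EV2, EV3, EV4, EV5, EV6, EV7.
EV2 starts after EV1 ends — done with EV1.
EV3 starts before EV2 ends → EV2 and EV3 overlap.
EV4 starts after EV2 ends — done with EV2.
EV4 starts after EV3 ends — done with EV3.
EV5 starts after EV4 ends — done with EV4.
EV6 starts after EV5 ends — done with EV5.
EV7 starts after EV6 ends.

EV2 & EV3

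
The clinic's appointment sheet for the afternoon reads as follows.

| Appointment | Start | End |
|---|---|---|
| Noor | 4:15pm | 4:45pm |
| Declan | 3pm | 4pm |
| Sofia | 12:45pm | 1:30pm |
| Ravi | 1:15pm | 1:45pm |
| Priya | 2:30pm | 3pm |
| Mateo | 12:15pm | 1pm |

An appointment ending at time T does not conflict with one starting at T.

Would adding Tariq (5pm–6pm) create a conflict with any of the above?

Mateo: ends 1pm at or before Tariq starts 5pm → clear.
Sofia: ends 1:30pm at or before Tariq starts 5pm → clear.
Ravi: ends 1:45pm at or before Tariq starts 5pm → clear.
Priya: ends 3pm at or before Tariq starts 5pm → clear.
Declan: ends 4pm at or before Tariq starts 5pm → clear.
Noor: ends 4:45pm at or before Tariq starts 5pm → clear.

No — it doesn't clash with anything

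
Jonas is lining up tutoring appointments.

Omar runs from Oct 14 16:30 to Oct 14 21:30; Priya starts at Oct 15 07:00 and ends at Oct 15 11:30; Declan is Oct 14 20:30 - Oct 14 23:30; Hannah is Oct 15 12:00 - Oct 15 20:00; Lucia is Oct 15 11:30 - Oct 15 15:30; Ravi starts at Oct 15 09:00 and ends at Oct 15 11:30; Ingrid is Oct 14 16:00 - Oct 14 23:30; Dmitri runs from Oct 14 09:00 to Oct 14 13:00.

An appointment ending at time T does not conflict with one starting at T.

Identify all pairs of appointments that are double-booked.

Check each pair: they overlap iff neither finishes before the other starts.
Sorted by start: Dmitri, Ingrid, Omar, Declan, Priya, Ravi, Lucia, Hannah.
Ingrid starts after Dmitri ends; Dmitri is clear from here.
Omar starts before Ingrid ends → Ingrid and Omar overlap.
Declan starts before Ingrid ends → Ingrid and Declan overlap.
Priya starts after Ingrid ends; Ingrid is clear from here.
Declan starts before Omar ends → Omar and Declan overlap.
Priya starts after Omar ends; Omar is clear from here.
Priya starts after Declan ends; Declan is clear from here.
Ravi starts before Priya ends → Priya and Ravi overlap.
Lucia starts exactly when Priya ends (back-to-back, no overlap); Priya is clear from here.
Lucia starts exactly when Ravi ends (back-to-back, no overlap); Ravi is clear from here.
Hannah starts before Lucia ends → Lucia and Hannah overlap.

Declan & Ingrid, Declan & Omar, Hannah & Lucia, Ingrid & Omar, Priya & Ravi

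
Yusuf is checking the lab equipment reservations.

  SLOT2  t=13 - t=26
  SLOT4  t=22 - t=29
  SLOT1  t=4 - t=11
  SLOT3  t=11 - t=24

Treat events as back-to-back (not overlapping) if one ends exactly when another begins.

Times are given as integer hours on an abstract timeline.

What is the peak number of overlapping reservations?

3

Walk through starts and ends in time order (an end at T is processed before a start at T):
t=4 start SLOT1 → 1
t=11 end SLOT1 → 0
t=11 start SLOT3 → 1
t=13 start SLOT2 → 2
t=22 start SLOT4 → 3
t=24 end SLOT3 → 2
t=26 end SLOT2 → 1
t=29 end SLOT4 → 0
Peak is 3, at t=22 (SLOT2, SLOT3, SLOT4).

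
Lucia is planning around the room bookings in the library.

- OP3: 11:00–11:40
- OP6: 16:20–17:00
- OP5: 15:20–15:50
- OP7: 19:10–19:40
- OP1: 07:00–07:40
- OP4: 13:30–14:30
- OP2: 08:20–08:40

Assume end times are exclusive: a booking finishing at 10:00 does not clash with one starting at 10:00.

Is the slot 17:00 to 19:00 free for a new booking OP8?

OP1: ends 07:40 at or before OP8 starts 17:00 → clear.
OP2: ends 08:40 at or before OP8 starts 17:00 → clear.
OP3: ends 11:40 at or before OP8 starts 17:00 → clear.
OP4: ends 14:30 at or before OP8 starts 17:00 → clear.
OP5: ends 15:50 at or before OP8 starts 17:00 → clear.
OP6: ends 17:00 at or before OP8 starts 17:00 → clear.
OP7: starts 19:10 at or after OP8 ends 19:00 → clear.

Yes — the slot is free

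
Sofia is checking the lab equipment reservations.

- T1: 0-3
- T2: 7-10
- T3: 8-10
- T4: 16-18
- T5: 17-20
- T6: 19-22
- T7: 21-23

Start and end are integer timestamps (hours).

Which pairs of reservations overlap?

Check each pair: they overlap iff neither finishes before the other starts.
Sorted by start: T1, T2, T3, T4, T5, T6, T7.
T2 starts after T1 ends, so T1 has no further overlaps.
T3 starts before T2 ends → T2 and T3 overlap.
T4 starts after T2 ends, so T2 has no further overlaps.
T4 starts after T3 ends, so T3 has no further overlaps.
T5 starts before T4 ends → T4 and T5 overlap.
T6 starts after T4 ends, so T4 has no further overlaps.
T6 starts before T5 ends → T5 and T6 overlap.
T7 starts after T5 ends.
T7 starts before T6 ends → T6 and T7 overlap.

T2 & T3, T4 & T5, T5 & T6, T6 & T7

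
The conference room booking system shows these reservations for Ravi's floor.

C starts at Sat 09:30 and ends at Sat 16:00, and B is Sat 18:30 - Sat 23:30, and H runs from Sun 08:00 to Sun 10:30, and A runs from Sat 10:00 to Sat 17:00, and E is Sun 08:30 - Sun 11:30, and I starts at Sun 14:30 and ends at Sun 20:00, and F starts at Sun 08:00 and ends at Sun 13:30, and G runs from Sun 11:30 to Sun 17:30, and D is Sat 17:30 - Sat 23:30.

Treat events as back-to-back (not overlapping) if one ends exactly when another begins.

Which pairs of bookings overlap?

Sorted by start: C, A, D, B, F, H, E, G, I.
A starts before C ends → C and A overlap.
D starts after C ends; C is clear from here.
D starts after A ends; A is clear from here.
B starts before D ends → D and B overlap.
F starts after D ends; D is clear from here.
F starts after B ends; B is clear from here.
H starts before F ends → F and H overlap.
E starts before F ends → F and E overlap.
G starts before F ends → F and G overlap.
I starts after F ends.
E starts before H ends → H and E overlap.
G starts after H ends; H is clear from here.
G starts exactly when E ends (back-to-back, no overlap); E is clear from here.
I starts before G ends → G and I overlap.

A & C, B & D, E & F, E & H, F & G, F & H, G & I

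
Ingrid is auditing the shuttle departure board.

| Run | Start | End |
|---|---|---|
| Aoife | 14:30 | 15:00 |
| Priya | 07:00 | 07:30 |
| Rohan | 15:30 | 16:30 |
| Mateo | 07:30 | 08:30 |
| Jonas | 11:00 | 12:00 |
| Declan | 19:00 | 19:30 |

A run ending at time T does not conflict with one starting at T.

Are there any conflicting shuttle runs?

Check each pair: they overlap iff neither finishes before the other starts.
Sorted by start: Priya, Mateo, Jonas, Aoife, Rohan, Declan.
Mateo starts exactly when Priya ends (back-to-back, no overlap), so Priya has no further overlaps.
Jonas starts after Mateo ends, so Mateo has no further overlaps.
Aoife starts after Jonas ends, so Jonas has no further overlaps.
Rohan starts after Aoife ends, so Aoife has no further overlaps.
Declan starts after Rohan ends.
Every pair is clear; the schedule has no overlaps.

No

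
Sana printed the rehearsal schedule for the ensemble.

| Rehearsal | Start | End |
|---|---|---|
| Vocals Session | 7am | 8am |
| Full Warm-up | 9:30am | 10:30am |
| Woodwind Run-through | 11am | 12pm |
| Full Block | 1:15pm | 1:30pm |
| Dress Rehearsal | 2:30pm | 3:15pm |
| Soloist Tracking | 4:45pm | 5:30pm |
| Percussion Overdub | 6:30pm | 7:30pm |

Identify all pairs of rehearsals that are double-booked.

Sorted by start: Vocals Session, Full Warm-up, Woodwind Run-through, Full Block, Dress Rehearsal, Soloist Tracking, Percussion Overdub.
Full Warm-up starts after Vocals Session ends — done with Vocals Session.
Woodwind Run-through starts after Full Warm-up ends — done with Full Warm-up.
Full Block starts after Woodwind Run-through ends — done with Woodwind Run-through.
Dress Rehearsal starts after Full Block ends — done with Full Block.
Soloist Tracking starts after Dress Rehearsal ends — done with Dress Rehearsal.
Percussion Overdub starts after Soloist Tracking ends.

none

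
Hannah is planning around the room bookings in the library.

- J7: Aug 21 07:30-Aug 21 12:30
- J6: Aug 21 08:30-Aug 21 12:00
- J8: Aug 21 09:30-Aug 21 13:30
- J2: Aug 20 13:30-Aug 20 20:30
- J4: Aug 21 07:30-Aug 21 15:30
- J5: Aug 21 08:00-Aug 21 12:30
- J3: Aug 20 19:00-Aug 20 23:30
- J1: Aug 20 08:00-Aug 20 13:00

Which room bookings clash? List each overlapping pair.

J2 & J3, J4 & J5, J4 & J6, J4 & J7, J4 & J8, J5 & J6, J5 & J7, J5 & J8, J6 & J7, J6 & J8, J7 & J8

Two intervals overlap when each starts before the other ends.
Sorted by start: J1, J2, J3, J4, J7, J5, J6, J8.
J2 starts after J1 ends, so nothing later overlaps J1 either.
J3 starts before J2 ends → J2 and J3 overlap.
J4 starts after J2 ends, so nothing later overlaps J2 either.
J4 starts after J3 ends, so nothing later overlaps J3 either.
J7 starts before J4 ends → J4 and J7 overlap.
J5 starts before J4 ends → J4 and J5 overlap.
J6 starts before J4 ends → J4 and J6 overlap.
J8 starts before J4 ends → J4 and J8 overlap.
J5 starts before J7 ends → J7 and J5 overlap.
J6 starts before J7 ends → J7 and J6 overlap.
J8 starts before J7 ends → J7 and J8 overlap.
J6 starts before J5 ends → J5 and J6 overlap.
J8 starts before J5 ends → J5 and J8 overlap.
J8 starts before J6 ends → J6 and J8 overlap.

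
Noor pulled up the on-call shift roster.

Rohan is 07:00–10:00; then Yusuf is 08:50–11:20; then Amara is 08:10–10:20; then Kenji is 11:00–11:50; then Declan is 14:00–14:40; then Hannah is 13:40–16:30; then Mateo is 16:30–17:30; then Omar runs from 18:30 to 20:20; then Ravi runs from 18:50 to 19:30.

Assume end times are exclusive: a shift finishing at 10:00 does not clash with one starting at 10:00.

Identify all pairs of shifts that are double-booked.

Amara & Rohan, Amara & Yusuf, Declan & Hannah, Kenji & Yusuf, Omar & Ravi, Rohan & Yusuf

Sorted by start: Rohan, Amara, Yusuf, Kenji, Hannah, Declan, Mateo, Omar, Ravi.
Amara starts before Rohan ends → Rohan and Amara overlap.
Yusuf starts before Rohan ends → Rohan and Yusuf overlap.
Kenji starts after Rohan ends; Rohan is clear from here.
Yusuf starts before Amara ends → Amara and Yusuf overlap.
Kenji starts after Amara ends; Amara is clear from here.
Kenji starts before Yusuf ends → Yusuf and Kenji overlap.
Hannah starts after Yusuf ends; Yusuf is clear from here.
Hannah starts after Kenji ends; Kenji is clear from here.
Declan starts before Hannah ends → Hannah and Declan overlap.
Mateo starts exactly when Hannah ends (back-to-back, no overlap); Hannah is clear from here.
Mateo starts after Declan ends; Declan is clear from here.
Omar starts after Mateo ends; Mateo is clear from here.
Ravi starts before Omar ends → Omar and Ravi overlap.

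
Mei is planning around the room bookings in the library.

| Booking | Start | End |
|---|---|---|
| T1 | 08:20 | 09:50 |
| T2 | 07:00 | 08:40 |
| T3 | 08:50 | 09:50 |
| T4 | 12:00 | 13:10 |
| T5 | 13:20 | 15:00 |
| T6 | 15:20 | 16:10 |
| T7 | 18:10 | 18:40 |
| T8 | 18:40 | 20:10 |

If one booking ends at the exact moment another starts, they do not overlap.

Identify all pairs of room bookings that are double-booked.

T1 & T2, T1 & T3

Sorted by start: T2, T1, T3, T4, T5, T6, T7, T8.
T1 starts before T2 ends → T2 and T1 overlap.
T3 starts after T2 ends — done with T2.
T3 starts before T1 ends → T1 and T3 overlap.
T4 starts after T1 ends — done with T1.
T4 starts after T3 ends — done with T3.
T5 starts after T4 ends — done with T4.
T6 starts after T5 ends — done with T5.
T7 starts after T6 ends — done with T6.
T8 starts exactly when T7 ends (back-to-back, no overlap).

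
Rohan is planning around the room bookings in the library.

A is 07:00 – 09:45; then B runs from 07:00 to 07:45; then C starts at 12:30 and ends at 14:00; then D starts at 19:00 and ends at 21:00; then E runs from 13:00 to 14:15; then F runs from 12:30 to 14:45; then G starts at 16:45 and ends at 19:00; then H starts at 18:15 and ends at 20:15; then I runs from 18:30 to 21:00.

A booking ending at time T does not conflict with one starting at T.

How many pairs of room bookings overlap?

9

Sorted by start: A, B, C, F, E, G, H, I, D.
B starts before A ends → A and B overlap.
C starts after A ends; A is clear from here.
C starts after B ends; B is clear from here.
F starts before C ends → C and F overlap.
E starts before C ends → C and E overlap.
G starts after C ends; C is clear from here.
E starts before F ends → F and E overlap.
G starts after F ends; F is clear from here.
G starts after E ends; E is clear from here.
H starts before G ends → G and H overlap.
I starts before G ends → G and I overlap.
D starts exactly when G ends (back-to-back, no overlap).
I starts before H ends → H and I overlap.
D starts before H ends → H and D overlap.
D starts before I ends → I and D overlap.
Overlapping pairs: A & B, C & E, C & F, D & H, D & I, E & F, G & H, G & I, H & I — 9 in total.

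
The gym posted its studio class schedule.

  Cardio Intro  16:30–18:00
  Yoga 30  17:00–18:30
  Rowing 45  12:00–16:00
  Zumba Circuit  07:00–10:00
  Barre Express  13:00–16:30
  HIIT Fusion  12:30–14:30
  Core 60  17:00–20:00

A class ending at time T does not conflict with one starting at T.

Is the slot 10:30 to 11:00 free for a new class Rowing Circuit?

Zumba Circuit: ends 10:00 at or before Rowing Circuit starts 10:30 → clear.
Rowing 45: starts 12:00 at or after Rowing Circuit ends 11:00 → clear.
HIIT Fusion: starts 12:30 at or after Rowing Circuit ends 11:00 → clear.
Barre Express: starts 13:00 at or after Rowing Circuit ends 11:00 → clear.
Cardio Intro: starts 16:30 at or after Rowing Circuit ends 11:00 → clear.
Core 60: starts 17:00 at or after Rowing Circuit ends 11:00 → clear.
Yoga 30: starts 17:00 at or after Rowing Circuit ends 11:00 → clear.

Yes — the slot is free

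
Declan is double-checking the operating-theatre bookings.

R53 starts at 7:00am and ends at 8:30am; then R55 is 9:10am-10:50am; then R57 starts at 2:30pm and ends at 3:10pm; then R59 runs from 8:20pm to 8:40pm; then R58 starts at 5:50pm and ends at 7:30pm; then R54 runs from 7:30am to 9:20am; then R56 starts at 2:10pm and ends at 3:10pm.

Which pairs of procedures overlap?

Sorted by start: R53, R54, R55, R56, R57, R58, R59.
R54 starts before R53 ends → R53 and R54 overlap.
R55 starts after R53 ends — done with R53.
R55 starts before R54 ends → R54 and R55 overlap.
R56 starts after R54 ends — done with R54.
R56 starts after R55 ends — done with R55.
R57 starts before R56 ends → R56 and R57 overlap.
R58 starts after R56 ends — done with R56.
R58 starts after R57 ends — done with R57.
R59 starts after R58 ends.

R53 & R54, R54 & R55, R56 & R57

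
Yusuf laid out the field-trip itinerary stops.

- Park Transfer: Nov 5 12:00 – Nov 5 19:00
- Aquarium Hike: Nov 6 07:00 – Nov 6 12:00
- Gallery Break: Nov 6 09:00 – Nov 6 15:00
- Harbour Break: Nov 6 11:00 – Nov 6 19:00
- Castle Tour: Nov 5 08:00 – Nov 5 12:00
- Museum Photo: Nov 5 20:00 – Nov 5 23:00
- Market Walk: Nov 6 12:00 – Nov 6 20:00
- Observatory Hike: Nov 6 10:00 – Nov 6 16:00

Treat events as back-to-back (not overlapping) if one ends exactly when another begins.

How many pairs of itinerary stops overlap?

Two intervals overlap when each starts before the other ends.
Sorted by start: Castle Tour, Park Transfer, Museum Photo, Aquarium Hike, Gallery Break, Observatory Hike, Harbour Break, Market Walk.
Park Transfer starts exactly when Castle Tour ends (back-to-back, no overlap), so nothing later overlaps Castle Tour either.
Museum Photo starts after Park Transfer ends, so nothing later overlaps Park Transfer either.
Aquarium Hike starts after Museum Photo ends, so nothing later overlaps Museum Photo either.
Gallery Break starts before Aquarium Hike ends → Aquarium Hike and Gallery Break overlap.
Observatory Hike starts before Aquarium Hike ends → Aquarium Hike and Observatory Hike overlap.
Harbour Break starts before Aquarium Hike ends → Aquarium Hike and Harbour Break overlap.
Market Walk starts exactly when Aquarium Hike ends (back-to-back, no overlap).
Observatory Hike starts before Gallery Break ends → Gallery Break and Observatory Hike overlap.
Harbour Break starts before Gallery Break ends → Gallery Break and Harbour Break overlap.
Market Walk starts before Gallery Break ends → Gallery Break and Market Walk overlap.
Harbour Break starts before Observatory Hike ends → Observatory Hike and Harbour Break overlap.
Market Walk starts before Observatory Hike ends → Observatory Hike and Market Walk overlap.
Market Walk starts before Harbour Break ends → Harbour Break and Market Walk overlap.
Overlapping pairs: Aquarium Hike & Gallery Break, Aquarium Hike & Harbour Break, Aquarium Hike & Observatory Hike, Gallery Break & Harbour Break, Gallery Break & Market Walk, Gallery Break & Observatory Hike, Harbour Break & Market Walk, Harbour Break & Observatory Hike, Market Walk & Observatory Hike — 9 in total.

9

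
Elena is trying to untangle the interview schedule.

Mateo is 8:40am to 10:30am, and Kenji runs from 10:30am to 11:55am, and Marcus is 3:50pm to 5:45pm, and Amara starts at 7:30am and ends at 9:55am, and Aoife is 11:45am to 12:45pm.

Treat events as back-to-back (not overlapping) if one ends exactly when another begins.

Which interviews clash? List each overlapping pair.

Sorted by start: Amara, Mateo, Kenji, Aoife, Marcus.
Mateo starts before Amara ends → Amara and Mateo overlap.
Kenji starts after Amara ends, so Amara has no further overlaps.
Kenji starts exactly when Mateo ends (back-to-back, no overlap), so Mateo has no further overlaps.
Aoife starts before Kenji ends → Kenji and Aoife overlap.
Marcus starts after Kenji ends.
Marcus starts after Aoife ends.

Amara & Mateo, Aoife & Kenji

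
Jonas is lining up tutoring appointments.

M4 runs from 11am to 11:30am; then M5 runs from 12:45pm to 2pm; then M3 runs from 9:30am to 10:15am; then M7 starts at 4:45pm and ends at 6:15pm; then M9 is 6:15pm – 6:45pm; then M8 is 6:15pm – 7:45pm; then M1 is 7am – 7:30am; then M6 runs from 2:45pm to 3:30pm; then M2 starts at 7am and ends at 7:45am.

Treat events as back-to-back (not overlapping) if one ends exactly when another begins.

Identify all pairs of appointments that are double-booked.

Sorted by start: M1, M2, M3, M4, M5, M6, M7, M8, M9.
M2 starts before M1 ends → M1 and M2 overlap.
M3 starts after M1 ends; M1 is clear from here.
M3 starts after M2 ends; M2 is clear from here.
M4 starts after M3 ends; M3 is clear from here.
M5 starts after M4 ends; M4 is clear from here.
M6 starts after M5 ends; M5 is clear from here.
M7 starts after M6 ends; M6 is clear from here.
M8 starts exactly when M7 ends (back-to-back, no overlap); M7 is clear from here.
M9 starts before M8 ends → M8 and M9 overlap.

M1 & M2, M8 & M9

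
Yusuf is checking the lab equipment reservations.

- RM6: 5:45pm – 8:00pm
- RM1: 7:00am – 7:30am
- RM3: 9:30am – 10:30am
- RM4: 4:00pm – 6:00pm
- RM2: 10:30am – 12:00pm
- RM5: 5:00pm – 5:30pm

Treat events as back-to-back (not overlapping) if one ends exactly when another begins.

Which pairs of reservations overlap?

Sorted by start: RM1, RM3, RM2, RM4, RM5, RM6.
RM3 starts after RM1 ends — done with RM1.
RM2 starts exactly when RM3 ends (back-to-back, no overlap) — done with RM3.
RM4 starts after RM2 ends — done with RM2.
RM5 starts before RM4 ends → RM4 and RM5 overlap.
RM6 starts before RM4 ends → RM4 and RM6 overlap.
RM6 starts after RM5 ends.

RM4 & RM5, RM4 & RM6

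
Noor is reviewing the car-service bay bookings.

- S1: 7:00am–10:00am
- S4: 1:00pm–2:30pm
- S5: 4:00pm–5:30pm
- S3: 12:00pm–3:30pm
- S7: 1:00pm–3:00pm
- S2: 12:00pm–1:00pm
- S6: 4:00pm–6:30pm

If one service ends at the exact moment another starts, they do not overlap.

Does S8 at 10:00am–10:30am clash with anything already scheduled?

No — it doesn't clash with anything

S1: ends 10:00am at or before S8 starts 10:00am → clear.
S2: starts 12:00pm at or after S8 ends 10:30am → clear.
S3: starts 12:00pm at or after S8 ends 10:30am → clear.
S4: starts 1:00pm at or after S8 ends 10:30am → clear.
S7: starts 1:00pm at or after S8 ends 10:30am → clear.
S5: starts 4:00pm at or after S8 ends 10:30am → clear.
S6: starts 4:00pm at or after S8 ends 10:30am → clear.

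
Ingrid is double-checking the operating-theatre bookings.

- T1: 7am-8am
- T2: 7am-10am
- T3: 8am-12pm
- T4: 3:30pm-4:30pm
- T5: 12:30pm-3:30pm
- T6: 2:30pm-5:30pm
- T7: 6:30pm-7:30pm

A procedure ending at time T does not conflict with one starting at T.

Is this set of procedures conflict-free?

Sorted by start: T1, T2, T3, T5, T6, T4, T7.
T2 starts before T1 ends → T1 and T2 overlap.
That's a conflict, so the schedule is not conflict-free.

No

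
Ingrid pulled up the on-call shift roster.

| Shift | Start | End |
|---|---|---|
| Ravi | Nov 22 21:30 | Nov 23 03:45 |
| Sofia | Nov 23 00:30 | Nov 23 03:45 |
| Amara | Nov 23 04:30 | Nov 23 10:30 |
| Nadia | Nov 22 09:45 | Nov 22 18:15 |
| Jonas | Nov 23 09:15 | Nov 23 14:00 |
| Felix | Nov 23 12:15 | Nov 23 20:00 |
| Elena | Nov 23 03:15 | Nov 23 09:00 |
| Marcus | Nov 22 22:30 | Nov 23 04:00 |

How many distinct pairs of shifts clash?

Check each pair: they overlap iff neither finishes before the other starts.
Sorted by start: Nadia, Ravi, Marcus, Sofia, Elena, Amara, Jonas, Felix.
Ravi starts after Nadia ends, so Nadia has no further overlaps.
Marcus starts before Ravi ends → Ravi and Marcus overlap.
Sofia starts before Ravi ends → Ravi and Sofia overlap.
Elena starts before Ravi ends → Ravi and Elena overlap.
Amara starts after Ravi ends, so Ravi has no further overlaps.
Sofia starts before Marcus ends → Marcus and Sofia overlap.
Elena starts before Marcus ends → Marcus and Elena overlap.
Amara starts after Marcus ends, so Marcus has no further overlaps.
Elena starts before Sofia ends → Sofia and Elena overlap.
Amara starts after Sofia ends, so Sofia has no further overlaps.
Amara starts before Elena ends → Elena and Amara overlap.
Jonas starts after Elena ends, so Elena has no further overlaps.
Jonas starts before Amara ends → Amara and Jonas overlap.
Felix starts after Amara ends.
Felix starts before Jonas ends → Jonas and Felix overlap.
Overlapping pairs: Amara & Elena, Amara & Jonas, Elena & Marcus, Elena & Ravi, Elena & Sofia, Felix & Jonas, Marcus & Ravi, Marcus & Sofia, Ravi & Sofia — 9 in total.

9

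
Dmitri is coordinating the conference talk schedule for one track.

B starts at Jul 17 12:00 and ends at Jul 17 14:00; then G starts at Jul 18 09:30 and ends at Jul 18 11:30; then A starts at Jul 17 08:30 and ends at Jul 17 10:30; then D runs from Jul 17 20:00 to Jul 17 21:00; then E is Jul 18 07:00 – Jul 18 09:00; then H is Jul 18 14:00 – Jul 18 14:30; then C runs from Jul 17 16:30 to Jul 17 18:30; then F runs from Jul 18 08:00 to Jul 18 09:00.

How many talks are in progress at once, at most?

Sweep the timeline, counting +1 at each start and −1 at each end (ends before starts at a tie):
Jul 17 08:30 start A → 1
Jul 17 10:30 end A → 0
Jul 17 12:00 start B → 1
Jul 17 14:00 end B → 0
Jul 17 16:30 start C → 1
Jul 17 18:30 end C → 0
Jul 17 20:00 start D → 1
Jul 17 21:00 end D → 0
Jul 18 07:00 start E → 1
Jul 18 08:00 start F → 2
Jul 18 09:00 end E → 1
Jul 18 09:00 end F → 0
Jul 18 09:30 start G → 1
Jul 18 11:30 end G → 0
Jul 18 14:00 start H → 1
Jul 18 14:30 end H → 0
Peak is 2, at Jul 18 08:00 (E, F).

2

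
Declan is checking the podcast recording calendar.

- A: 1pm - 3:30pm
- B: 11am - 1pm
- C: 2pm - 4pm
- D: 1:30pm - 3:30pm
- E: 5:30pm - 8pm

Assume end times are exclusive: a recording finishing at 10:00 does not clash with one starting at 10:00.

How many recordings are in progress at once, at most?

Sweep the timeline, counting +1 at each start and −1 at each end (ends before starts at a tie):
11am start B → 1
1pm end B → 0
1pm start A → 1
1:30pm start D → 2
2pm start C → 3
3:30pm end A → 2
3:30pm end D → 1
4pm end C → 0
5:30pm start E → 1
8pm end E → 0
Peak is 3, at 2pm (A, C, D).

3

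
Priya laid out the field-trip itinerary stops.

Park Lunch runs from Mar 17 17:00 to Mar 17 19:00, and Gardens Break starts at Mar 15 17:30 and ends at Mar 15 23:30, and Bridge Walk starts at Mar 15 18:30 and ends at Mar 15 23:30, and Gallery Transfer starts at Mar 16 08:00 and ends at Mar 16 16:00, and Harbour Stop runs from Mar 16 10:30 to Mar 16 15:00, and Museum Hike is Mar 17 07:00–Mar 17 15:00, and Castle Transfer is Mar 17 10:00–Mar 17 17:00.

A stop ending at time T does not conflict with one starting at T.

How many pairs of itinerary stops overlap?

3

Two intervals overlap when each starts before the other ends.
Sorted by start: Gardens Break, Bridge Walk, Gallery Transfer, Harbour Stop, Museum Hike, Castle Transfer, Park Lunch.
Bridge Walk starts before Gardens Break ends → Gardens Break and Bridge Walk overlap.
Gallery Transfer starts after Gardens Break ends, so nothing later overlaps Gardens Break either.
Gallery Transfer starts after Bridge Walk ends, so nothing later overlaps Bridge Walk either.
Harbour Stop starts before Gallery Transfer ends → Gallery Transfer and Harbour Stop overlap.
Museum Hike starts after Gallery Transfer ends, so nothing later overlaps Gallery Transfer either.
Museum Hike starts after Harbour Stop ends, so nothing later overlaps Harbour Stop either.
Castle Transfer starts before Museum Hike ends → Museum Hike and Castle Transfer overlap.
Park Lunch starts after Museum Hike ends.
Park Lunch starts exactly when Castle Transfer ends (back-to-back, no overlap).
Overlapping pairs: Bridge Walk & Gardens Break, Castle Transfer & Museum Hike, Gallery Transfer & Harbour Stop — 3 in total.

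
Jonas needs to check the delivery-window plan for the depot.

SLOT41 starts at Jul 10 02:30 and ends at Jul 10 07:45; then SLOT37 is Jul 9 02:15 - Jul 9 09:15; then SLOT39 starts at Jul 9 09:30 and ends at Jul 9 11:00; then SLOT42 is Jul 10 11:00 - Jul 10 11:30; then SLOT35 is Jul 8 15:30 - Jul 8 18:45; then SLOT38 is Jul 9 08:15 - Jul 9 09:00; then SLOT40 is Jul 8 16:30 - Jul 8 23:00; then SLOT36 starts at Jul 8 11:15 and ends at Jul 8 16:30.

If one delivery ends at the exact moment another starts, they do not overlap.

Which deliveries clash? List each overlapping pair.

SLOT35 & SLOT36, SLOT35 & SLOT40, SLOT37 & SLOT38

Sorted by start: SLOT36, SLOT35, SLOT40, SLOT37, SLOT38, SLOT39, SLOT41, SLOT42.
SLOT35 starts before SLOT36 ends → SLOT36 and SLOT35 overlap.
SLOT40 starts exactly when SLOT36 ends (back-to-back, no overlap) — done with SLOT36.
SLOT40 starts before SLOT35 ends → SLOT35 and SLOT40 overlap.
SLOT37 starts after SLOT35 ends — done with SLOT35.
SLOT37 starts after SLOT40 ends — done with SLOT40.
SLOT38 starts before SLOT37 ends → SLOT37 and SLOT38 overlap.
SLOT39 starts after SLOT37 ends — done with SLOT37.
SLOT39 starts after SLOT38 ends — done with SLOT38.
SLOT41 starts after SLOT39 ends — done with SLOT39.
SLOT42 starts after SLOT41 ends.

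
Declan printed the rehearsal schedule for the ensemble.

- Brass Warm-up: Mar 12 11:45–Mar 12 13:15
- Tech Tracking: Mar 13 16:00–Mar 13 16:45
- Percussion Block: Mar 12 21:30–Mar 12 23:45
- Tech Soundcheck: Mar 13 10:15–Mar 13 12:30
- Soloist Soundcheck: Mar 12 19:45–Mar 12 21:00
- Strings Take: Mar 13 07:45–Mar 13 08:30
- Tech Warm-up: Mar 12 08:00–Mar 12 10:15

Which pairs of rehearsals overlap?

Check each pair: they overlap iff neither finishes before the other starts.
Sorted by start: Tech Warm-up, Brass Warm-up, Soloist Soundcheck, Percussion Block, Strings Take, Tech Soundcheck, Tech Tracking.
Brass Warm-up starts after Tech Warm-up ends, so Tech Warm-up has no further overlaps.
Soloist Soundcheck starts after Brass Warm-up ends, so Brass Warm-up has no further overlaps.
Percussion Block starts after Soloist Soundcheck ends, so Soloist Soundcheck has no further overlaps.
Strings Take starts after Percussion Block ends, so Percussion Block has no further overlaps.
Tech Soundcheck starts after Strings Take ends, so Strings Take has no further overlaps.
Tech Tracking starts after Tech Soundcheck ends.

no overlapping pairs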